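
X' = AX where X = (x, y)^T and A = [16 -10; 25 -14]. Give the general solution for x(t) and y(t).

Coefficient matrix A = [[16, -10], [25, -14]].
Characteristic polynomial det(A - λI) = λ^2 - 2λ + 26 = 0.
Eigenvalues λ = 1 ± 5i (complex conjugate pair).
For λ=1+5i: an eigenvector is (-1,-2) - i(1,1) = (-1 - i, -2 - i).
A real fundamental pair from Re and Im of e^((1+5i)t)v: X_1 = e^(t)(cos(5t)·(-1,-2) + sin(5t)·(1,1)), X_2 = e^(t)(sin(5t)·(-1,-2) - cos(5t)·(1,1)).
General solution: C_1X_1 + C_2X_2.

x(t) = C_1e^(t)sin(5t) - C_1e^(t)cos(5t) - C_2e^(t)sin(5t) - C_2e^(t)cos(5t), y(t) = C_1e^(t)sin(5t) - 2C_1e^(t)cos(5t) - 2C_2e^(t)sin(5t) - C_2e^(t)cos(5t)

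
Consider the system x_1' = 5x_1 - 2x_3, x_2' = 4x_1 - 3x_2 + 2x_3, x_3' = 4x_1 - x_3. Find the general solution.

Coefficient matrix A = [[5, 0, -2], [4, -3, 2], [4, 0, -1]].
det(A - λI) = 0 gives eigenvalues λ = 1, 3, -3.
For λ=1: eigenvector (-1,-2,-2).
For λ=3: eigenvector (1,1,1).
For λ=-3: eigenvector (0,-1,0).
General solution: K_1e^(t)(-1,-2,-2) + K_2e^(3t)(1,1,1) + K_3e^(-3t)(0,-1,0).

x_1(t) = -K_1e^(t) + K_2e^(3t), x_2(t) = -2K_1e^(t) + K_2e^(3t) - K_3e^(-3t), x_3(t) = -2K_1e^(t) + K_2e^(3t)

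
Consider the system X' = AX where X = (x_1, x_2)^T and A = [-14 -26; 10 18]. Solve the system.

x_1(t) = 3c_1e^(2t)sin(2t) - 2c_1e^(2t)cos(2t) - 2c_2e^(2t)sin(2t) - 3c_2e^(2t)cos(2t), x_2(t) = -2c_1e^(2t)sin(2t) + c_1e^(2t)cos(2t) + c_2e^(2t)sin(2t) + 2c_2e^(2t)cos(2t)

Coefficient matrix A = [[-14, -26], [10, 18]].
Characteristic polynomial det(A - λI) = λ^2 - 4λ + 8 = 0.
Eigenvalues λ = 2 ± 2i (complex conjugate pair).
For λ=2+2i: an eigenvector is (-2,1) - i(3,-2) = (-2 - 3i, 1 + 2i).
A real fundamental pair from Re and Im of e^((2+2i)t)v: X_1 = e^(2t)(cos(2t)·(-2,1) + sin(2t)·(3,-2)), X_2 = e^(2t)(sin(2t)·(-2,1) - cos(2t)·(3,-2)).
General solution: c_1X_1 + c_2X_2.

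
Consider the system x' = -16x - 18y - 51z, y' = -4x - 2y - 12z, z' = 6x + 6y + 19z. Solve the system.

x(t) = C_1e^(2t) - 3C_2e^(t) + 6C_3e^(-2t), y(t) = -C_1e^(2t) + C_3e^(-2t), z(t) = C_2e^(t) - 2C_3e^(-2t)

Coefficient matrix A = [[-16, -18, -51], [-4, -2, -12], [6, 6, 19]].
det(A - λI) = 0 gives eigenvalues λ = 2, 1, -2.
For λ=2: eigenvector (1,-1,0).
For λ=1: eigenvector (-3,0,1).
For λ=-2: eigenvector (6,1,-2).
General solution: C_1e^(2t)(1,-1,0) + C_2e^(t)(-3,0,1) + C_3e^(-2t)(6,1,-2).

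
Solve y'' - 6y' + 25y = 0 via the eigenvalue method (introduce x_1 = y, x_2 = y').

y(t) = K_1e^(3t)cos(4t) + K_2e^(3t)sin(4t)

Let x_1 = y, x_2 = y'. Then x_1' = x_2 and x_2' = -25x_1 + 6x_2.
A = [[0,1],[-25,6]]; det(A-λI) = λ^2 - 6λ + 25.
Eigenvalues λ = 3 ± 4i.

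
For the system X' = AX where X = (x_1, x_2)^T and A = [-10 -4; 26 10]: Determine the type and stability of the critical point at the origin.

center

A = [[-10,-4],[26,10]]; det(A-λI) = λ^2 + 4.
λ = 0 ± 2i: zero real part.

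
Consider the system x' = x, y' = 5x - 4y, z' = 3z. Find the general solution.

Coefficient matrix A = [[1, 0, 0], [5, -4, 0], [0, 0, 3]].
det(A - λI) = 0 gives eigenvalues λ = 1, -4, 3.
For λ=1: eigenvector (1,1,0).
For λ=-4: eigenvector (0,1,0).
For λ=3: eigenvector (0,0,1).
General solution: C_1e^(t)(1,1,0) + C_2e^(-4t)(0,1,0) + C_3e^(3t)(0,0,1).

x(t) = C_1e^(t), y(t) = C_1e^(t) + C_2e^(-4t), z(t) = C_3e^(3t)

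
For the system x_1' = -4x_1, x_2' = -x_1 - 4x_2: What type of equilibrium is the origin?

A = [[-4,0],[-1,-4]]; det(A-λI) = λ^2 + 8λ + 16.
repeated λ = -4 with a single eigenvector.

stable improper node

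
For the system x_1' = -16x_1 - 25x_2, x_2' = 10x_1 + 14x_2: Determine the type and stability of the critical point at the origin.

stable spiral

A = [[-16,-25],[10,14]]; det(A-λI) = λ^2 + 2λ + 26.
λ = -1 ± 5i: negative real part.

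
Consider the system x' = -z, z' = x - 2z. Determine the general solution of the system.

Coefficient matrix A = [[0, -1], [1, -2]].
Characteristic polynomial det(A - λI) = λ^2 + 2λ + 1 = 0.
Single eigenvalue λ = -1 with algebraic multiplicity 2.
Eigenvector v = (-1,-1); generalized eigenvector w with (A-λI)w=v is (1,2).
General solution: e^(-t)[c_1·v + c_2·(t·v + w)].

x(t) = -c_1e^(-t) - c_2te^(-t) + c_2e^(-t), z(t) = -c_1e^(-t) - c_2te^(-t) + 2c_2e^(-t)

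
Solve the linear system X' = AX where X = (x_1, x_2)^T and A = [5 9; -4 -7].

Coefficient matrix A = [[5, 9], [-4, -7]].
Characteristic polynomial det(A - λI) = λ^2 + 2λ + 1 = 0.
Single eigenvalue λ = -1 with algebraic multiplicity 2.
Eigenvector v = (-3,2); generalized eigenvector w with (A-λI)w=v is (1,-1).
General solution: e^(-t)[K_1·v + K_2·(t·v + w)].

x_1(t) = -3K_1e^(-t) - 3K_2te^(-t) + K_2e^(-t), x_2(t) = 2K_1e^(-t) + 2K_2te^(-t) - K_2e^(-t)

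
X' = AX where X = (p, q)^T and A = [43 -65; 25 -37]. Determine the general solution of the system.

Coefficient matrix A = [[43, -65], [25, -37]].
Characteristic polynomial det(A - λI) = λ^2 - 6λ + 34 = 0.
Eigenvalues λ = 3 ± 5i (complex conjugate pair).
For λ=3+5i: an eigenvector is (3,2) - i(-2,-1) = (3 + 2i, 2 + i).
A real fundamental pair from Re and Im of e^((3+5i)t)v: X_1 = e^(3t)(cos(5t)·(3,2) + sin(5t)·(-2,-1)), X_2 = e^(3t)(sin(5t)·(3,2) - cos(5t)·(-2,-1)).
General solution: K_1X_1 + K_2X_2.

p(t) = -2K_1e^(3t)sin(5t) + 3K_1e^(3t)cos(5t) + 3K_2e^(3t)sin(5t) + 2K_2e^(3t)cos(5t), q(t) = -K_1e^(3t)sin(5t) + 2K_1e^(3t)cos(5t) + 2K_2e^(3t)sin(5t) + K_2e^(3t)cos(5t)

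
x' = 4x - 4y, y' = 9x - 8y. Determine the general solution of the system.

x(t) = -2c_1e^(-2t) - 2c_2te^(-2t) - c_2e^(-2t), y(t) = -3c_1e^(-2t) - 3c_2te^(-2t) - c_2e^(-2t)

Coefficient matrix A = [[4, -4], [9, -8]].
Characteristic polynomial det(A - λI) = λ^2 + 4λ + 4 = 0.
Single eigenvalue λ = -2 with algebraic multiplicity 2.
Eigenvector v = (-2,-3); generalized eigenvector w with (A-λI)w=v is (-1,-1).
General solution: e^(-2t)[c_1·v + c_2·(t·v + w)].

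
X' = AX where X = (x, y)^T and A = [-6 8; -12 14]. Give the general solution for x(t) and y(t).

x(t) = c_1e^(2t) + 2c_2e^(6t), y(t) = c_1e^(2t) + 3c_2e^(6t)

Coefficient matrix A = [[-6, 8], [-12, 14]].
Characteristic polynomial det(A - λI) = λ^2 - 8λ + 12 = 0.
Eigenvalues λ = 2, 6.
For λ=2: (A-λI) row 1 is [-8, 8], so an eigenvector is (1, 1).
For λ=6: (A-λI) row 1 is [-12, 8], so an eigenvector is (2, 3).
General solution: c_1e^(2t)(1,1) + c_2e^(6t)(2,3).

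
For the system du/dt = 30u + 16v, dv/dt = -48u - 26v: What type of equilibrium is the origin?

A = [[30,16],[-48,-26]]; det(A-λI) = λ^2 - 4λ - 12.
λ = 6, -2: opposite signs.

saddle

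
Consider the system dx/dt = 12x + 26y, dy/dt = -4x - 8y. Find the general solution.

x(t) = -2c_1e^(2t)sin(2t) - 3c_1e^(2t)cos(2t) - 3c_2e^(2t)sin(2t) + 2c_2e^(2t)cos(2t), y(t) = c_1e^(2t)sin(2t) + c_1e^(2t)cos(2t) + c_2e^(2t)sin(2t) - c_2e^(2t)cos(2t)

Coefficient matrix A = [[12, 26], [-4, -8]].
Characteristic polynomial det(A - λI) = λ^2 - 4λ + 8 = 0.
Eigenvalues λ = 2 ± 2i (complex conjugate pair).
For λ=2+2i: an eigenvector is (-3,1) - i(-2,1) = (-3 + 2i, 1 - i).
A real fundamental pair from Re and Im of e^((2+2i)t)v: X_1 = e^(2t)(cos(2t)·(-3,1) + sin(2t)·(-2,1)), X_2 = e^(2t)(sin(2t)·(-3,1) - cos(2t)·(-2,1)).
General solution: c_1X_1 + c_2X_2.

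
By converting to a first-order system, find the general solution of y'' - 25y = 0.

y(t) = K_1e^(-5t) + K_2e^(5t)

Let x_1 = y, x_2 = y'. Then x_1' = x_2 and x_2' = 25x_1.
A = [[0,1],[25,0]]; det(A-λI) = λ^2 - 25.
Eigenvalues λ = -5, 5 with eigenvectors (1,-5), (1,5).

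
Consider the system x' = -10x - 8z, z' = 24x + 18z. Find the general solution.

Coefficient matrix A = [[-10, -8], [24, 18]].
Characteristic polynomial det(A - λI) = λ^2 - 8λ + 12 = 0.
Eigenvalues λ = 6, 2.
For λ=6: (A-λI) row 1 is [-16, -8], so an eigenvector is (1, -2).
For λ=2: (A-λI) row 1 is [-12, -8], so an eigenvector is (2, -3).
General solution: c_1e^(6t)(1,-2) + c_2e^(2t)(2,-3).

x(t) = c_1e^(6t) + 2c_2e^(2t), z(t) = -2c_1e^(6t) - 3c_2e^(2t)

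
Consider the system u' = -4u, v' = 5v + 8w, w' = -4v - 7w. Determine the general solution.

u(t) = K_1e^(-4t), v(t) = K_2e^(-3t) + 2K_3e^(t), w(t) = -K_2e^(-3t) - K_3e^(t)

Coefficient matrix A = [[-4, 0, 0], [0, 5, 8], [0, -4, -7]].
det(A - λI) = 0 gives eigenvalues λ = -4, -3, 1.
For λ=-4: eigenvector (1,0,0).
For λ=-3: eigenvector (0,1,-1).
For λ=1: eigenvector (0,2,-1).
General solution: K_1e^(-4t)(1,0,0) + K_2e^(-3t)(0,1,-1) + K_3e^(t)(0,2,-1).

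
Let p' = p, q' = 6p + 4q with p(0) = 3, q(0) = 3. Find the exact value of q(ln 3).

A = [[1,0],[6,4]]; eigenvalues λ = 4, 1.
Eigenvectors: (0,1) for λ=4, (1,-2) for λ=1.
From the initial condition, c_1 = 9, c_2 = 3.
q(ln 3) = (9)(3^4)(1) + (3)(3^1)(-2) = 711.

711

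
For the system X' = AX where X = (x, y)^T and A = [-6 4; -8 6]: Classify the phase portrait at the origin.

A = [[-6,4],[-8,6]]; det(A-λI) = λ^2 - 4.
λ = -2, 2: opposite signs.

saddle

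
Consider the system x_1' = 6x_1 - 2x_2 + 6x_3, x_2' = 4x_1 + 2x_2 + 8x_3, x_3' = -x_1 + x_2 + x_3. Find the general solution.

Coefficient matrix A = [[6, -2, 6], [4, 2, 8], [-1, 1, 1]].
det(A - λI) = 0 gives eigenvalues λ = 4, 2, 3.
For λ=4: eigenvector (-1,2,1).
For λ=2: eigenvector (2,1,-1).
For λ=3: eigenvector (2,0,-1).
General solution: C_1e^(4t)(-1,2,1) + C_2e^(2t)(2,1,-1) + C_3e^(3t)(2,0,-1).

x_1(t) = -C_1e^(4t) + 2C_2e^(2t) + 2C_3e^(3t), x_2(t) = 2C_1e^(4t) + C_2e^(2t), x_3(t) = C_1e^(4t) - C_2e^(2t) - C_3e^(3t)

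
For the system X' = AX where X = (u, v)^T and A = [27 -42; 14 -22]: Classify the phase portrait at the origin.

saddle

A = [[27,-42],[14,-22]]; det(A-λI) = λ^2 - 5λ - 6.
λ = -1, 6: opposite signs.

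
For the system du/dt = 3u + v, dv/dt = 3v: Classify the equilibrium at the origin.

A = [[3,1],[0,3]]; det(A-λI) = λ^2 - 6λ + 9.
repeated λ = 3 with a single eigenvector.

unstable improper node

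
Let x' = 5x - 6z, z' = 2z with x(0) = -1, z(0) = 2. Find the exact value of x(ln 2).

A = [[5,-6],[0,2]]; eigenvalues λ = 5, 2.
Eigenvectors: (1,0) for λ=5, (-2,-1) for λ=2.
From the initial condition, c_1 = -5, c_2 = -2.
x(ln 2) = (-5)(2^5)(1) + (-2)(2^2)(-2) = -144.

-144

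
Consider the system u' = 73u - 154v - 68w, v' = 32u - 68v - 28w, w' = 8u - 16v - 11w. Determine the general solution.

u(t) = 19c_1e^(t) + 9c_2e^(-3t) + 2c_3e^(-4t), v(t) = 8c_1e^(t) + 4c_2e^(-3t) + c_3e^(-4t), w(t) = 2c_1e^(t) + c_2e^(-3t)

Coefficient matrix A = [[73, -154, -68], [32, -68, -28], [8, -16, -11]].
det(A - λI) = 0 gives eigenvalues λ = 1, -3, -4.
For λ=1: eigenvector (19,8,2).
For λ=-3: eigenvector (9,4,1).
For λ=-4: eigenvector (2,1,0).
General solution: c_1e^(t)(19,8,2) + c_2e^(-3t)(9,4,1) + c_3e^(-4t)(2,1,0).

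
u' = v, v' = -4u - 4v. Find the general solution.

u(t) = c_1e^(-2t) + c_2te^(-2t) - c_2e^(-2t), v(t) = -2c_1e^(-2t) - 2c_2te^(-2t) + 3c_2e^(-2t)

Coefficient matrix A = [[0, 1], [-4, -4]].
Characteristic polynomial det(A - λI) = λ^2 + 4λ + 4 = 0.
Single eigenvalue λ = -2 with algebraic multiplicity 2.
Eigenvector v = (1,-2); generalized eigenvector w with (A-λI)w=v is (-1,3).
General solution: e^(-2t)[c_1·v + c_2·(t·v + w)].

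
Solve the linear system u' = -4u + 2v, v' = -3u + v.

Coefficient matrix A = [[-4, 2], [-3, 1]].
Characteristic polynomial det(A - λI) = λ^2 + 3λ + 2 = 0.
Eigenvalues λ = -2, -1.
For λ=-2: (A-λI) row 1 is [-2, 2], so an eigenvector is (-1, -1).
For λ=-1: (A-λI) row 1 is [-3, 2], so an eigenvector is (2, 3).
General solution: C_1e^(-2t)(-1,-1) + C_2e^(-t)(2,3).

u(t) = -C_1e^(-2t) + 2C_2e^(-t), v(t) = -C_1e^(-2t) + 3C_2e^(-t)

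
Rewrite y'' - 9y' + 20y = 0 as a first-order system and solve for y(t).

y(t) = C_1e^(5t) + C_2e^(4t)

Let x_1 = y, x_2 = y'. Then x_1' = x_2 and x_2' = -20x_1 + 9x_2.
A = [[0,1],[-20,9]]; det(A-λI) = λ^2 - 9λ + 20.
Eigenvalues λ = 5, 4 with eigenvectors (1,5), (1,4).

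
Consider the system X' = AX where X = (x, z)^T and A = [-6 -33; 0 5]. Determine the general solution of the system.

Coefficient matrix A = [[-6, -33], [0, 5]].
Characteristic polynomial det(A - λI) = λ^2 + λ - 30 = 0.
Eigenvalues λ = -6, 5.
For λ=-6: (A-λI) row 1 is [0, -33], so an eigenvector is (-1, 0).
For λ=5: (A-λI) row 1 is [-11, -33], so an eigenvector is (-3, 1).
General solution: K_1e^(-6t)(-1,0) + K_2e^(5t)(-3,1).

x(t) = -K_1e^(-6t) - 3K_2e^(5t), z(t) = K_2e^(5t)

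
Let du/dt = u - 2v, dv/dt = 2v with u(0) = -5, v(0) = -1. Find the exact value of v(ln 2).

A = [[1,-2],[0,2]]; eigenvalues λ = 1, 2.
Eigenvectors: (1,0) for λ=1, (2,-1) for λ=2.
From the initial condition, c_1 = -7, c_2 = 1.
v(ln 2) = (-7)(2^1)(0) + (1)(2^2)(-1) = -4.

-4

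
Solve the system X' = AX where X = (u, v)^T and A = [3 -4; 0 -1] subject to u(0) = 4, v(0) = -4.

Coefficient matrix A = [[3, -4], [0, -1]].
Characteristic polynomial det(A - λI) = λ^2 - 2λ - 3 = 0.
Eigenvalues λ = -1, 3.
For λ=-1: (A-λI) row 1 is [4, -4], so an eigenvector is (1, 1).
For λ=3: (A-λI) row 1 is [0, -4], so an eigenvector is (-1, 0).
General solution: K_1e^(-t)(1,1) + K_2e^(3t)(-1,0).
Applying u(0)=4, v(0)=-4 gives K_1=-4, K_2=-8.

u(t) = 8e^(3t) - 4e^(-t), v(t) = -4e^(-t)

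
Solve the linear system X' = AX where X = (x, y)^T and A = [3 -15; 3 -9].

x(t) = -2c_1e^(-3t)sin(3t) - c_1e^(-3t)cos(3t) - c_2e^(-3t)sin(3t) + 2c_2e^(-3t)cos(3t), y(t) = -c_1e^(-3t)sin(3t) + c_2e^(-3t)cos(3t)

Coefficient matrix A = [[3, -15], [3, -9]].
Characteristic polynomial det(A - λI) = λ^2 + 6λ + 18 = 0.
Eigenvalues λ = -3 ± 3i (complex conjugate pair).
For λ=-3+3i: an eigenvector is (-1,0) - i(-2,-1) = (-1 + 2i, 0 + i).
A real fundamental pair from Re and Im of e^((-3+3i)t)v: X_1 = e^(-3t)(cos(3t)·(-1,0) + sin(3t)·(-2,-1)), X_2 = e^(-3t)(sin(3t)·(-1,0) - cos(3t)·(-2,-1)).
General solution: c_1X_1 + c_2X_2.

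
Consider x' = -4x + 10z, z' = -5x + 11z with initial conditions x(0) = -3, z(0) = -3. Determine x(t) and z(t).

x(t) = -3e^(6t), z(t) = -3e^(6t)

Coefficient matrix A = [[-4, 10], [-5, 11]].
Characteristic polynomial det(A - λI) = λ^2 - 7λ + 6 = 0.
Eigenvalues λ = 6, 1.
For λ=6: (A-λI) row 1 is [-10, 10], so an eigenvector is (1, 1).
For λ=1: (A-λI) row 1 is [-5, 10], so an eigenvector is (2, 1).
General solution: C_1e^(6t)(1,1) + C_2e^(t)(2,1).
Applying x(0)=-3, z(0)=-3 gives C_1=-3, C_2=0.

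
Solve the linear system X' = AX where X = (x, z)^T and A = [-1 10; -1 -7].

x(t) = -C_1e^(-4t)sin(t) + 3C_1e^(-4t)cos(t) + 3C_2e^(-4t)sin(t) + C_2e^(-4t)cos(t), z(t) = -C_1e^(-4t)cos(t) - C_2e^(-4t)sin(t)

Coefficient matrix A = [[-1, 10], [-1, -7]].
Characteristic polynomial det(A - λI) = λ^2 + 8λ + 17 = 0.
Eigenvalues λ = -4 ± i (complex conjugate pair).
For λ=-4+i: an eigenvector is (3,-1) - i(-1,0) = (3 + i, -1).
A real fundamental pair from Re and Im of e^((-4+i)t)v: X_1 = e^(-4t)(cos(t)·(3,-1) + sin(t)·(-1,0)), X_2 = e^(-4t)(sin(t)·(3,-1) - cos(t)·(-1,0)).
General solution: C_1X_1 + C_2X_2.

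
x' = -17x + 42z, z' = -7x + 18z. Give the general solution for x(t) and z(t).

Coefficient matrix A = [[-17, 42], [-7, 18]].
Characteristic polynomial det(A - λI) = λ^2 - λ - 12 = 0.
Eigenvalues λ = 4, -3.
For λ=4: (A-λI) row 1 is [-21, 42], so an eigenvector is (-2, -1).
For λ=-3: (A-λI) row 1 is [-14, 42], so an eigenvector is (3, 1).
General solution: c_1e^(4t)(-2,-1) + c_2e^(-3t)(3,1).

x(t) = -2c_1e^(4t) + 3c_2e^(-3t), z(t) = -c_1e^(4t) + c_2e^(-3t)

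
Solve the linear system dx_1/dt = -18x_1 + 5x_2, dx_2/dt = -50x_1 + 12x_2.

Coefficient matrix A = [[-18, 5], [-50, 12]].
Characteristic polynomial det(A - λI) = λ^2 + 6λ + 34 = 0.
Eigenvalues λ = -3 ± 5i (complex conjugate pair).
For λ=-3+5i: an eigenvector is (0,-1) - i(-1,-3) = (0 + i, -1 + 3i).
A real fundamental pair from Re and Im of e^((-3+5i)t)v: X_1 = e^(-3t)(cos(5t)·(0,-1) + sin(5t)·(-1,-3)), X_2 = e^(-3t)(sin(5t)·(0,-1) - cos(5t)·(-1,-3)).
General solution: c_1X_1 + c_2X_2.

x_1(t) = -c_1e^(-3t)sin(5t) + c_2e^(-3t)cos(5t), x_2(t) = -3c_1e^(-3t)sin(5t) - c_1e^(-3t)cos(5t) - c_2e^(-3t)sin(5t) + 3c_2e^(-3t)cos(5t)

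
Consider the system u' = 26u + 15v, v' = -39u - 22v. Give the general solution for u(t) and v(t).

Coefficient matrix A = [[26, 15], [-39, -22]].
Characteristic polynomial det(A - λI) = λ^2 - 4λ + 13 = 0.
Eigenvalues λ = 2 ± 3i (complex conjugate pair).
For λ=2+3i: an eigenvector is (-2,3) - i(-1,2) = (-2 + i, 3 - 2i).
A real fundamental pair from Re and Im of e^((2+3i)t)v: X_1 = e^(2t)(cos(3t)·(-2,3) + sin(3t)·(-1,2)), X_2 = e^(2t)(sin(3t)·(-2,3) - cos(3t)·(-1,2)).
General solution: c_1X_1 + c_2X_2.

u(t) = -c_1e^(2t)sin(3t) - 2c_1e^(2t)cos(3t) - 2c_2e^(2t)sin(3t) + c_2e^(2t)cos(3t), v(t) = 2c_1e^(2t)sin(3t) + 3c_1e^(2t)cos(3t) + 3c_2e^(2t)sin(3t) - 2c_2e^(2t)cos(3t)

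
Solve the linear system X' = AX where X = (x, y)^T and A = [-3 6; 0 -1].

x(t) = 3K_1e^(-t) - K_2e^(-3t), y(t) = K_1e^(-t)

Coefficient matrix A = [[-3, 6], [0, -1]].
Characteristic polynomial det(A - λI) = λ^2 + 4λ + 3 = 0.
Eigenvalues λ = -1, -3.
For λ=-1: (A-λI) row 1 is [-2, 6], so an eigenvector is (3, 1).
For λ=-3: (A-λI) row 1 is [0, 6], so an eigenvector is (-1, 0).
General solution: K_1e^(-t)(3,1) + K_2e^(-3t)(-1,0).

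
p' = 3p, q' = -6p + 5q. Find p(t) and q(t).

Coefficient matrix A = [[3, 0], [-6, 5]].
Characteristic polynomial det(A - λI) = λ^2 - 8λ + 15 = 0.
Eigenvalues λ = 3, 5.
For λ=3: (A-λI) row 2 is [-6, 2], so an eigenvector is (-1, -3).
For λ=5: (A-λI) row 1 is [-2, 0], so an eigenvector is (0, -1).
General solution: C_1e^(3t)(-1,-3) + C_2e^(5t)(0,-1).

p(t) = -C_1e^(3t), q(t) = -3C_1e^(3t) - C_2e^(5t)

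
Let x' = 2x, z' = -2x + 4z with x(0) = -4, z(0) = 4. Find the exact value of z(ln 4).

1984

A = [[2,0],[-2,4]]; eigenvalues λ = 4, 2.
Eigenvectors: (0,1) for λ=4, (-1,-1) for λ=2.
From the initial condition, c_1 = 8, c_2 = 4.
z(ln 4) = (8)(4^4)(1) + (4)(4^2)(-1) = 1984.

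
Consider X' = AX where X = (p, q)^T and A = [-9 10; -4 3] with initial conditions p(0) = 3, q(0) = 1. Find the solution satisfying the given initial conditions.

Coefficient matrix A = [[-9, 10], [-4, 3]].
Characteristic polynomial det(A - λI) = λ^2 + 6λ + 13 = 0.
Eigenvalues λ = -3 ± 2i (complex conjugate pair).
For λ=-3+2i: an eigenvector is (2,1) - i(-1,-1) = (2 + i, 1 + i).
A real fundamental pair from Re and Im of e^((-3+2i)t)v: X_1 = e^(-3t)(cos(2t)·(2,1) + sin(2t)·(-1,-1)), X_2 = e^(-3t)(sin(2t)·(2,1) - cos(2t)·(-1,-1)).
General solution: C_1X_1 + C_2X_2.
Applying p(0)=3, q(0)=1 gives C_1=2, C_2=-1.

p(t) = -4e^(-3t)sin(2t) + 3e^(-3t)cos(2t), q(t) = -3e^(-3t)sin(2t) + e^(-3t)cos(2t)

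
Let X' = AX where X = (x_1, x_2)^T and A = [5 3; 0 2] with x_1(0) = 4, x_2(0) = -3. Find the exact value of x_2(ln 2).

A = [[5,3],[0,2]]; eigenvalues λ = 5, 2.
Eigenvectors: (-1,0) for λ=5, (-1,1) for λ=2.
From the initial condition, c_1 = -1, c_2 = -3.
x_2(ln 2) = (-1)(2^5)(0) + (-3)(2^2)(1) = -12.

-12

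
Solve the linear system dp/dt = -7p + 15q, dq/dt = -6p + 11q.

Coefficient matrix A = [[-7, 15], [-6, 11]].
Characteristic polynomial det(A - λI) = λ^2 - 4λ + 13 = 0.
Eigenvalues λ = 2 ± 3i (complex conjugate pair).
For λ=2+3i: an eigenvector is (-1,-1) - i(-2,-1) = (-1 + 2i, -1 + i).
A real fundamental pair from Re and Im of e^((2+3i)t)v: X_1 = e^(2t)(cos(3t)·(-1,-1) + sin(3t)·(-2,-1)), X_2 = e^(2t)(sin(3t)·(-1,-1) - cos(3t)·(-2,-1)).
General solution: C_1X_1 + C_2X_2.

p(t) = -2C_1e^(2t)sin(3t) - C_1e^(2t)cos(3t) - C_2e^(2t)sin(3t) + 2C_2e^(2t)cos(3t), q(t) = -C_1e^(2t)sin(3t) - C_1e^(2t)cos(3t) - C_2e^(2t)sin(3t) + C_2e^(2t)cos(3t)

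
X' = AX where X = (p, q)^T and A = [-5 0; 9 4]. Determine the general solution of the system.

p(t) = c_2e^(-5t), q(t) = -c_1e^(4t) - c_2e^(-5t)

Coefficient matrix A = [[-5, 0], [9, 4]].
Characteristic polynomial det(A - λI) = λ^2 + λ - 20 = 0.
Eigenvalues λ = 4, -5.
For λ=4: (A-λI) row 1 is [-9, 0], so an eigenvector is (0, -1).
For λ=-5: (A-λI) row 2 is [9, 9], so an eigenvector is (1, -1).
General solution: c_1e^(4t)(0,-1) + c_2e^(-5t)(1,-1).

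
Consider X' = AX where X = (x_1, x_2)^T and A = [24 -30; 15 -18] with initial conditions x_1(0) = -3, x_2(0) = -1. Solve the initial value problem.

x_1(t) = -11e^(3t)sin(3t) - 3e^(3t)cos(3t), x_2(t) = -8e^(3t)sin(3t) - e^(3t)cos(3t)

Coefficient matrix A = [[24, -30], [15, -18]].
Characteristic polynomial det(A - λI) = λ^2 - 6λ + 18 = 0.
Eigenvalues λ = 3 ± 3i (complex conjugate pair).
For λ=3+3i: an eigenvector is (1,1) - i(-3,-2) = (1 + 3i, 1 + 2i).
A real fundamental pair from Re and Im of e^((3+3i)t)v: X_1 = e^(3t)(cos(3t)·(1,1) + sin(3t)·(-3,-2)), X_2 = e^(3t)(sin(3t)·(1,1) - cos(3t)·(-3,-2)).
General solution: c_1X_1 + c_2X_2.
Applying x_1(0)=-3, x_2(0)=-1 gives c_1=3, c_2=-2.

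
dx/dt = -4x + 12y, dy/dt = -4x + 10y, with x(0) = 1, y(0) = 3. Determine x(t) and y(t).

Coefficient matrix A = [[-4, 12], [-4, 10]].
Characteristic polynomial det(A - λI) = λ^2 - 6λ + 8 = 0.
Eigenvalues λ = 4, 2.
For λ=4: (A-λI) row 1 is [-8, 12], so an eigenvector is (3, 2).
For λ=2: (A-λI) row 1 is [-6, 12], so an eigenvector is (2, 1).
General solution: C_1e^(4t)(3,2) + C_2e^(2t)(2,1).
Applying x(0)=1, y(0)=3 gives C_1=5, C_2=-7.

x(t) = 15e^(4t) - 14e^(2t), y(t) = 10e^(4t) - 7e^(2t)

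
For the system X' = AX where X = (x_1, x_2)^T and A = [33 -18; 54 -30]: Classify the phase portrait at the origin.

saddle

A = [[33,-18],[54,-30]]; det(A-λI) = λ^2 - 3λ - 18.
λ = -3, 6: opposite signs.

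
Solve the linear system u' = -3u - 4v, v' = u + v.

Coefficient matrix A = [[-3, -4], [1, 1]].
Characteristic polynomial det(A - λI) = λ^2 + 2λ + 1 = 0.
Single eigenvalue λ = -1 with algebraic multiplicity 2.
Eigenvector v = (-2,1); generalized eigenvector w with (A-λI)w=v is (-1,1).
General solution: e^(-t)[K_1·v + K_2·(t·v + w)].

u(t) = -2K_1e^(-t) - 2K_2te^(-t) - K_2e^(-t), v(t) = K_1e^(-t) + K_2te^(-t) + K_2e^(-t)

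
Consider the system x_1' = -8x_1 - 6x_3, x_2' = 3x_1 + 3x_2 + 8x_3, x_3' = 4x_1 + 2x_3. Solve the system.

Coefficient matrix A = [[-8, 0, -6], [3, 3, 8], [4, 0, 2]].
det(A - λI) = 0 gives eigenvalues λ = -4, -2, 3.
For λ=-4: eigenvector (3,1,-2).
For λ=-2: eigenvector (-1,-1,1).
For λ=3: eigenvector (0,1,0).
General solution: K_1e^(-4t)(3,1,-2) + K_2e^(-2t)(-1,-1,1) + K_3e^(3t)(0,1,0).

x_1(t) = 3K_1e^(-4t) - K_2e^(-2t), x_2(t) = K_1e^(-4t) - K_2e^(-2t) + K_3e^(3t), x_3(t) = -2K_1e^(-4t) + K_2e^(-2t)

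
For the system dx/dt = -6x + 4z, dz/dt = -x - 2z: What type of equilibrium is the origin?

A = [[-6,4],[-1,-2]]; det(A-λI) = λ^2 + 8λ + 16.
repeated λ = -4 with a single eigenvector.

stable improper node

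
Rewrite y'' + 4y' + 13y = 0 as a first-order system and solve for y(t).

y(t) = C_1e^(-2t)cos(3t) + C_2e^(-2t)sin(3t)

Let x_1 = y, x_2 = y'. Then x_1' = x_2 and x_2' = -13x_1 - 4x_2.
A = [[0,1],[-13,-4]]; det(A-λI) = λ^2 + 4λ + 13.
Eigenvalues λ = -2 ± 3i.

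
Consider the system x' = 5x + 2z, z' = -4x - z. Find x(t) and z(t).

x(t) = c_1e^(3t) + c_2e^(t), z(t) = -c_1e^(3t) - 2c_2e^(t)

Coefficient matrix A = [[5, 2], [-4, -1]].
Characteristic polynomial det(A - λI) = λ^2 - 4λ + 3 = 0.
Eigenvalues λ = 3, 1.
For λ=3: (A-λI) row 1 is [2, 2], so an eigenvector is (1, -1).
For λ=1: (A-λI) row 1 is [4, 2], so an eigenvector is (1, -2).
General solution: c_1e^(3t)(1,-1) + c_2e^(t)(1,-2).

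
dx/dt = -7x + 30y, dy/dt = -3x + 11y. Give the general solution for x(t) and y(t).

Coefficient matrix A = [[-7, 30], [-3, 11]].
Characteristic polynomial det(A - λI) = λ^2 - 4λ + 13 = 0.
Eigenvalues λ = 2 ± 3i (complex conjugate pair).
For λ=2+3i: an eigenvector is (-3,-1) - i(-1,0) = (-3 + i, -1).
A real fundamental pair from Re and Im of e^((2+3i)t)v: X_1 = e^(2t)(cos(3t)·(-3,-1) + sin(3t)·(-1,0)), X_2 = e^(2t)(sin(3t)·(-3,-1) - cos(3t)·(-1,0)).
General solution: C_1X_1 + C_2X_2.

x(t) = -C_1e^(2t)sin(3t) - 3C_1e^(2t)cos(3t) - 3C_2e^(2t)sin(3t) + C_2e^(2t)cos(3t), y(t) = -C_1e^(2t)cos(3t) - C_2e^(2t)sin(3t)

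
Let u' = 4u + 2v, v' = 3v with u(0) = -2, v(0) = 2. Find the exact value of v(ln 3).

54

A = [[4,2],[0,3]]; eigenvalues λ = 4, 3.
Eigenvectors: (1,0) for λ=4, (-2,1) for λ=3.
From the initial condition, c_1 = 2, c_2 = 2.
v(ln 3) = (2)(3^4)(0) + (2)(3^3)(1) = 54.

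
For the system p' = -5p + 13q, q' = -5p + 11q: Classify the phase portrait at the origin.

A = [[-5,13],[-5,11]]; det(A-λI) = λ^2 - 6λ + 10.
λ = 3 ± i: positive real part.

unstable spiral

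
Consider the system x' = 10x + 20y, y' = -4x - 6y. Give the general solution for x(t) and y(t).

x(t) = -K_1e^(2t)sin(4t) + 2K_1e^(2t)cos(4t) + 2K_2e^(2t)sin(4t) + K_2e^(2t)cos(4t), y(t) = -K_1e^(2t)cos(4t) - K_2e^(2t)sin(4t)

Coefficient matrix A = [[10, 20], [-4, -6]].
Characteristic polynomial det(A - λI) = λ^2 - 4λ + 20 = 0.
Eigenvalues λ = 2 ± 4i (complex conjugate pair).
For λ=2+4i: an eigenvector is (2,-1) - i(-1,0) = (2 + i, -1).
A real fundamental pair from Re and Im of e^((2+4i)t)v: X_1 = e^(2t)(cos(4t)·(2,-1) + sin(4t)·(-1,0)), X_2 = e^(2t)(sin(4t)·(2,-1) - cos(4t)·(-1,0)).
General solution: K_1X_1 + K_2X_2.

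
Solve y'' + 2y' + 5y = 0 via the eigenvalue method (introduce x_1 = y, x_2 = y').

y(t) = K_1e^(-t)cos(2t) + K_2e^(-t)sin(2t)

Let x_1 = y, x_2 = y'. Then x_1' = x_2 and x_2' = -5x_1 - 2x_2.
A = [[0,1],[-5,-2]]; det(A-λI) = λ^2 + 2λ + 5.
Eigenvalues λ = -1 ± 2i.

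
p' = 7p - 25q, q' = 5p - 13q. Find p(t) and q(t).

p(t) = K_1e^(-3t)sin(5t) - 2K_1e^(-3t)cos(5t) - 2K_2e^(-3t)sin(5t) - K_2e^(-3t)cos(5t), q(t) = -K_1e^(-3t)cos(5t) - K_2e^(-3t)sin(5t)

Coefficient matrix A = [[7, -25], [5, -13]].
Characteristic polynomial det(A - λI) = λ^2 + 6λ + 34 = 0.
Eigenvalues λ = -3 ± 5i (complex conjugate pair).
For λ=-3+5i: an eigenvector is (-2,-1) - i(1,0) = (-2 - i, -1).
A real fundamental pair from Re and Im of e^((-3+5i)t)v: X_1 = e^(-3t)(cos(5t)·(-2,-1) + sin(5t)·(1,0)), X_2 = e^(-3t)(sin(5t)·(-2,-1) - cos(5t)·(1,0)).
General solution: K_1X_1 + K_2X_2.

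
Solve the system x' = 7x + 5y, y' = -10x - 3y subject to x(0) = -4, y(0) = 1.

Coefficient matrix A = [[7, 5], [-10, -3]].
Characteristic polynomial det(A - λI) = λ^2 - 4λ + 29 = 0.
Eigenvalues λ = 2 ± 5i (complex conjugate pair).
For λ=2+5i: an eigenvector is (-1,1) - i(0,1) = (-1, 1 - i).
A real fundamental pair from Re and Im of e^((2+5i)t)v: X_1 = e^(2t)(cos(5t)·(-1,1) + sin(5t)·(0,1)), X_2 = e^(2t)(sin(5t)·(-1,1) - cos(5t)·(0,1)).
General solution: C_1X_1 + C_2X_2.
Applying x(0)=-4, y(0)=1 gives C_1=4, C_2=3.

x(t) = -3e^(2t)sin(5t) - 4e^(2t)cos(5t), y(t) = 7e^(2t)sin(5t) + e^(2t)cos(5t)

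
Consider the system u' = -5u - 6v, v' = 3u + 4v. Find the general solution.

u(t) = -C_1e^(t) - 2C_2e^(-2t), v(t) = C_1e^(t) + C_2e^(-2t)

Coefficient matrix A = [[-5, -6], [3, 4]].
Characteristic polynomial det(A - λI) = λ^2 + λ - 2 = 0.
Eigenvalues λ = 1, -2.
For λ=1: (A-λI) row 1 is [-6, -6], so an eigenvector is (-1, 1).
For λ=-2: (A-λI) row 1 is [-3, -6], so an eigenvector is (-2, 1).
General solution: C_1e^(t)(-1,1) + C_2e^(-2t)(-2,1).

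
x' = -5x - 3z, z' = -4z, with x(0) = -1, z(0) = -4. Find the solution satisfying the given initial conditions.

x(t) = 12e^(-4t) - 13e^(-5t), z(t) = -4e^(-4t)

Coefficient matrix A = [[-5, -3], [0, -4]].
Characteristic polynomial det(A - λI) = λ^2 + 9λ + 20 = 0.
Eigenvalues λ = -4, -5.
For λ=-4: (A-λI) row 1 is [-1, -3], so an eigenvector is (-3, 1).
For λ=-5: (A-λI) row 1 is [0, -3], so an eigenvector is (-1, 0).
General solution: c_1e^(-4t)(-3,1) + c_2e^(-5t)(-1,0).
Applying x(0)=-1, z(0)=-4 gives c_1=-4, c_2=13.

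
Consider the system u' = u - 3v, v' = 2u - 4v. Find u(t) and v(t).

u(t) = C_1e^(-2t) + 3C_2e^(-t), v(t) = C_1e^(-2t) + 2C_2e^(-t)

Coefficient matrix A = [[1, -3], [2, -4]].
Characteristic polynomial det(A - λI) = λ^2 + 3λ + 2 = 0.
Eigenvalues λ = -2, -1.
For λ=-2: (A-λI) row 1 is [3, -3], so an eigenvector is (1, 1).
For λ=-1: (A-λI) row 1 is [2, -3], so an eigenvector is (3, 2).
General solution: C_1e^(-2t)(1,1) + C_2e^(-t)(3,2).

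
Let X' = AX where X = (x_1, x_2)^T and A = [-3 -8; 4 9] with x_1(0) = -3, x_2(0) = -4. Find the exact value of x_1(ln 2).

A = [[-3,-8],[4,9]]; eigenvalues λ = 1, 5.
Eigenvectors: (2,-1) for λ=1, (1,-1) for λ=5.
From the initial condition, c_1 = -7, c_2 = 11.
x_1(ln 2) = (-7)(2^1)(2) + (11)(2^5)(1) = 324.

324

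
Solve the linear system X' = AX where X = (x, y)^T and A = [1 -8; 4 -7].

x(t) = -K_1e^(-3t)sin(4t) + K_1e^(-3t)cos(4t) + K_2e^(-3t)sin(4t) + K_2e^(-3t)cos(4t), y(t) = K_1e^(-3t)cos(4t) + K_2e^(-3t)sin(4t)

Coefficient matrix A = [[1, -8], [4, -7]].
Characteristic polynomial det(A - λI) = λ^2 + 6λ + 25 = 0.
Eigenvalues λ = -3 ± 4i (complex conjugate pair).
For λ=-3+4i: an eigenvector is (1,1) - i(-1,0) = (1 + i, 1).
A real fundamental pair from Re and Im of e^((-3+4i)t)v: X_1 = e^(-3t)(cos(4t)·(1,1) + sin(4t)·(-1,0)), X_2 = e^(-3t)(sin(4t)·(1,1) - cos(4t)·(-1,0)).
General solution: K_1X_1 + K_2X_2.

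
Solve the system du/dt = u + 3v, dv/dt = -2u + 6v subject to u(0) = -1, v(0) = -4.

Coefficient matrix A = [[1, 3], [-2, 6]].
Characteristic polynomial det(A - λI) = λ^2 - 7λ + 12 = 0.
Eigenvalues λ = 4, 3.
For λ=4: (A-λI) row 1 is [-3, 3], so an eigenvector is (-1, -1).
For λ=3: (A-λI) row 1 is [-2, 3], so an eigenvector is (-3, -2).
General solution: c_1e^(4t)(-1,-1) + c_2e^(3t)(-3,-2).
Applying u(0)=-1, v(0)=-4 gives c_1=10, c_2=-3.

u(t) = -10e^(4t) + 9e^(3t), v(t) = -10e^(4t) + 6e^(3t)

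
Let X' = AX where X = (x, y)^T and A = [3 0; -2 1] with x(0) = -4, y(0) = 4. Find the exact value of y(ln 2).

A = [[3,0],[-2,1]]; eigenvalues λ = 1, 3.
Eigenvectors: (0,1) for λ=1, (1,-1) for λ=3.
From the initial condition, c_1 = 0, c_2 = -4.
y(ln 2) = (0)(2^1)(1) + (-4)(2^3)(-1) = 32.

32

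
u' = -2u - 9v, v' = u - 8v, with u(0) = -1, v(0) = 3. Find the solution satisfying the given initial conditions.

Coefficient matrix A = [[-2, -9], [1, -8]].
Characteristic polynomial det(A - λI) = λ^2 + 10λ + 25 = 0.
Single eigenvalue λ = -5 with algebraic multiplicity 2.
Eigenvector v = (3,1); generalized eigenvector w with (A-λI)w=v is (-2,-1).
General solution: e^(-5t)[C_1·v + C_2·(t·v + w)].
Applying u(0)=-1, v(0)=3 gives C_1=-7, C_2=-10.

u(t) = -30te^(-5t) - e^(-5t), v(t) = -10te^(-5t) + 3e^(-5t)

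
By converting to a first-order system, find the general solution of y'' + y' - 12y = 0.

Let x_1 = y, x_2 = y'. Then x_1' = x_2 and x_2' = 12x_1 - x_2.
A = [[0,1],[12,-1]]; det(A-λI) = λ^2 + λ - 12.
Eigenvalues λ = 3, -4 with eigenvectors (1,3), (1,-4).

y(t) = K_1e^(3t) + K_2e^(-4t)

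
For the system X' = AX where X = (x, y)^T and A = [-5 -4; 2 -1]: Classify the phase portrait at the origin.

stable spiral

A = [[-5,-4],[2,-1]]; det(A-λI) = λ^2 + 6λ + 13.
λ = -3 ± 2i: negative real part.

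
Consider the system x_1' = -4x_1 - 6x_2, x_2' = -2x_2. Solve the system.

x_1(t) = -3C_1e^(-2t) - C_2e^(-4t), x_2(t) = C_1e^(-2t)

Coefficient matrix A = [[-4, -6], [0, -2]].
Characteristic polynomial det(A - λI) = λ^2 + 6λ + 8 = 0.
Eigenvalues λ = -2, -4.
For λ=-2: (A-λI) row 1 is [-2, -6], so an eigenvector is (-3, 1).
For λ=-4: (A-λI) row 1 is [0, -6], so an eigenvector is (-1, 0).
General solution: C_1e^(-2t)(-3,1) + C_2e^(-4t)(-1,0).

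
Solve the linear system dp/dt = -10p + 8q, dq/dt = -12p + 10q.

Coefficient matrix A = [[-10, 8], [-12, 10]].
Characteristic polynomial det(A - λI) = λ^2 - 4 = 0.
Eigenvalues λ = -2, 2.
For λ=-2: (A-λI) row 1 is [-8, 8], so an eigenvector is (1, 1).
For λ=2: (A-λI) row 1 is [-12, 8], so an eigenvector is (-2, -3).
General solution: c_1e^(-2t)(1,1) + c_2e^(2t)(-2,-3).

p(t) = c_1e^(-2t) - 2c_2e^(2t), q(t) = c_1e^(-2t) - 3c_2e^(2t)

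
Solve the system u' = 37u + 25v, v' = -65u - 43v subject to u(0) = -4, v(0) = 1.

u(t) = -27e^(-3t)sin(5t) - 4e^(-3t)cos(5t), v(t) = 44e^(-3t)sin(5t) + e^(-3t)cos(5t)

Coefficient matrix A = [[37, 25], [-65, -43]].
Characteristic polynomial det(A - λI) = λ^2 + 6λ + 34 = 0.
Eigenvalues λ = -3 ± 5i (complex conjugate pair).
For λ=-3+5i: an eigenvector is (-1,2) - i(2,-3) = (-1 - 2i, 2 + 3i).
A real fundamental pair from Re and Im of e^((-3+5i)t)v: X_1 = e^(-3t)(cos(5t)·(-1,2) + sin(5t)·(2,-3)), X_2 = e^(-3t)(sin(5t)·(-1,2) - cos(5t)·(2,-3)).
General solution: K_1X_1 + K_2X_2.
Applying u(0)=-4, v(0)=1 gives K_1=-10, K_2=7.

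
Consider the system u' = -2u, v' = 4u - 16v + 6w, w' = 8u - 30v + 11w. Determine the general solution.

u(t) = c_3e^(-2t), v(t) = 2c_1e^(-t) + c_2e^(-4t) + 2c_3e^(-2t), w(t) = 5c_1e^(-t) + 2c_2e^(-4t) + 4c_3e^(-2t)

Coefficient matrix A = [[-2, 0, 0], [4, -16, 6], [8, -30, 11]].
det(A - λI) = 0 gives eigenvalues λ = -1, -4, -2.
For λ=-1: eigenvector (0,2,5).
For λ=-4: eigenvector (0,1,2).
For λ=-2: eigenvector (1,2,4).
General solution: c_1e^(-t)(0,2,5) + c_2e^(-4t)(0,1,2) + c_3e^(-2t)(1,2,4).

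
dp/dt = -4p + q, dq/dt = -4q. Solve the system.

p(t) = c_1e^(-4t) + c_2te^(-4t) - c_2e^(-4t), q(t) = c_2e^(-4t)

Coefficient matrix A = [[-4, 1], [0, -4]].
Characteristic polynomial det(A - λI) = λ^2 + 8λ + 16 = 0.
Single eigenvalue λ = -4 with algebraic multiplicity 2.
Eigenvector v = (1,0); generalized eigenvector w with (A-λI)w=v is (-1,1).
General solution: e^(-4t)[c_1·v + c_2·(t·v + w)].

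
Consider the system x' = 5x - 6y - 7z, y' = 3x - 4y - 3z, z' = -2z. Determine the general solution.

Coefficient matrix A = [[5, -6, -7], [3, -4, -3], [0, 0, -2]].
det(A - λI) = 0 gives eigenvalues λ = -2, -1, 2.
For λ=-2: eigenvector (1,0,1).
For λ=-1: eigenvector (1,1,0).
For λ=2: eigenvector (2,1,0).
General solution: c_1e^(-2t)(1,0,1) + c_2e^(-t)(1,1,0) + c_3e^(2t)(2,1,0).

x(t) = c_1e^(-2t) + c_2e^(-t) + 2c_3e^(2t), y(t) = c_2e^(-t) + c_3e^(2t), z(t) = c_1e^(-2t)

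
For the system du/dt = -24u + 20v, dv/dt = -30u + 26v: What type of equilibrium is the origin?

saddle

A = [[-24,20],[-30,26]]; det(A-λI) = λ^2 - 2λ - 24.
λ = 6, -4: opposite signs.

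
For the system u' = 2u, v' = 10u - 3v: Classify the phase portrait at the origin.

saddle

A = [[2,0],[10,-3]]; det(A-λI) = λ^2 + λ - 6.
λ = -3, 2: opposite signs.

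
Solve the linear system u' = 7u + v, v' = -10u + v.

Coefficient matrix A = [[7, 1], [-10, 1]].
Characteristic polynomial det(A - λI) = λ^2 - 8λ + 17 = 0.
Eigenvalues λ = 4 ± i (complex conjugate pair).
For λ=4+i: an eigenvector is (0,1) - i(1,-3) = (0 - i, 1 + 3i).
A real fundamental pair from Re and Im of e^((4+i)t)v: X_1 = e^(4t)(cos(t)·(0,1) + sin(t)·(1,-3)), X_2 = e^(4t)(sin(t)·(0,1) - cos(t)·(1,-3)).
General solution: c_1X_1 + c_2X_2.

u(t) = c_1e^(4t)sin(t) - c_2e^(4t)cos(t), v(t) = -3c_1e^(4t)sin(t) + c_1e^(4t)cos(t) + c_2e^(4t)sin(t) + 3c_2e^(4t)cos(t)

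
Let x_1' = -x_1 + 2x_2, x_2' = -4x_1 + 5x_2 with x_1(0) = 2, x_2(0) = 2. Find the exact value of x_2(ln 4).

8

A = [[-1,2],[-4,5]]; eigenvalues λ = 1, 3.
Eigenvectors: (1,1) for λ=1, (1,2) for λ=3.
From the initial condition, c_1 = 2, c_2 = 0.
x_2(ln 4) = (2)(4^1)(1) + (0)(4^3)(2) = 8.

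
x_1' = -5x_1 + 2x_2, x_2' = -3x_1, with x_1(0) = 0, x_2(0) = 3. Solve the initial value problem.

Coefficient matrix A = [[-5, 2], [-3, 0]].
Characteristic polynomial det(A - λI) = λ^2 + 5λ + 6 = 0.
Eigenvalues λ = -2, -3.
For λ=-2: (A-λI) row 1 is [-3, 2], so an eigenvector is (-2, -3).
For λ=-3: (A-λI) row 1 is [-2, 2], so an eigenvector is (-1, -1).
General solution: c_1e^(-2t)(-2,-3) + c_2e^(-3t)(-1,-1).
Applying x_1(0)=0, x_2(0)=3 gives c_1=-3, c_2=6.

x_1(t) = 6e^(-2t) - 6e^(-3t), x_2(t) = 9e^(-2t) - 6e^(-3t)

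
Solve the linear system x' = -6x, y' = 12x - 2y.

Coefficient matrix A = [[-6, 0], [12, -2]].
Characteristic polynomial det(A - λI) = λ^2 + 8λ + 12 = 0.
Eigenvalues λ = -2, -6.
For λ=-2: (A-λI) row 1 is [-4, 0], so an eigenvector is (0, 1).
For λ=-6: (A-λI) row 2 is [12, 4], so an eigenvector is (1, -3).
General solution: K_1e^(-2t)(0,1) + K_2e^(-6t)(1,-3).

x(t) = K_2e^(-6t), y(t) = K_1e^(-2t) - 3K_2e^(-6t)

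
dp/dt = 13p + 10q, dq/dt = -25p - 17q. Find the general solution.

Coefficient matrix A = [[13, 10], [-25, -17]].
Characteristic polynomial det(A - λI) = λ^2 + 4λ + 29 = 0.
Eigenvalues λ = -2 ± 5i (complex conjugate pair).
For λ=-2+5i: an eigenvector is (1,-1) - i(1,-2) = (1 - i, -1 + 2i).
A real fundamental pair from Re and Im of e^((-2+5i)t)v: X_1 = e^(-2t)(cos(5t)·(1,-1) + sin(5t)·(1,-2)), X_2 = e^(-2t)(sin(5t)·(1,-1) - cos(5t)·(1,-2)).
General solution: c_1X_1 + c_2X_2.

p(t) = c_1e^(-2t)sin(5t) + c_1e^(-2t)cos(5t) + c_2e^(-2t)sin(5t) - c_2e^(-2t)cos(5t), q(t) = -2c_1e^(-2t)sin(5t) - c_1e^(-2t)cos(5t) - c_2e^(-2t)sin(5t) + 2c_2e^(-2t)cos(5t)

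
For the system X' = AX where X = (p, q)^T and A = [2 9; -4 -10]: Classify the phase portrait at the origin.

A = [[2,9],[-4,-10]]; det(A-λI) = λ^2 + 8λ + 16.
repeated λ = -4 with a single eigenvector.

stable improper node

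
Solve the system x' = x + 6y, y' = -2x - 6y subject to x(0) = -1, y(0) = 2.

Coefficient matrix A = [[1, 6], [-2, -6]].
Characteristic polynomial det(A - λI) = λ^2 + 5λ + 6 = 0.
Eigenvalues λ = -3, -2.
For λ=-3: (A-λI) row 1 is [4, 6], so an eigenvector is (-3, 2).
For λ=-2: (A-λI) row 1 is [3, 6], so an eigenvector is (2, -1).
General solution: C_1e^(-3t)(-3,2) + C_2e^(-2t)(2,-1).
Applying x(0)=-1, y(0)=2 gives C_1=3, C_2=4.

x(t) = 8e^(-2t) - 9e^(-3t), y(t) = -4e^(-2t) + 6e^(-3t)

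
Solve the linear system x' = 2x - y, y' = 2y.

x(t) = c_1e^(2t) + c_2te^(2t) + c_2e^(2t), y(t) = -c_2e^(2t)

Coefficient matrix A = [[2, -1], [0, 2]].
Characteristic polynomial det(A - λI) = λ^2 - 4λ + 4 = 0.
Single eigenvalue λ = 2 with algebraic multiplicity 2.
Eigenvector v = (1,0); generalized eigenvector w with (A-λI)w=v is (1,-1).
General solution: e^(2t)[c_1·v + c_2·(t·v + w)].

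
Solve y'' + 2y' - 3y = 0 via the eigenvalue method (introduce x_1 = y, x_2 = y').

y(t) = C_1e^(t) + C_2e^(-3t)

Let x_1 = y, x_2 = y'. Then x_1' = x_2 and x_2' = 3x_1 - 2x_2.
A = [[0,1],[3,-2]]; det(A-λI) = λ^2 + 2λ - 3.
Eigenvalues λ = 1, -3 with eigenvectors (1,1), (1,-3).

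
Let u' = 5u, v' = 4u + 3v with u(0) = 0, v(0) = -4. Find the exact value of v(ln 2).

-32

A = [[5,0],[4,3]]; eigenvalues λ = 5, 3.
Eigenvectors: (1,2) for λ=5, (0,1) for λ=3.
From the initial condition, c_1 = 0, c_2 = -4.
v(ln 2) = (0)(2^5)(2) + (-4)(2^3)(1) = -32.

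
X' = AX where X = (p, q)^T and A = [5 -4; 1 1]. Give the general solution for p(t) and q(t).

Coefficient matrix A = [[5, -4], [1, 1]].
Characteristic polynomial det(A - λI) = λ^2 - 6λ + 9 = 0.
Single eigenvalue λ = 3 with algebraic multiplicity 2.
Eigenvector v = (2,1); generalized eigenvector w with (A-λI)w=v is (-3,-2).
General solution: e^(3t)[c_1·v + c_2·(t·v + w)].

p(t) = 2c_1e^(3t) + 2c_2te^(3t) - 3c_2e^(3t), q(t) = c_1e^(3t) + c_2te^(3t) - 2c_2e^(3t)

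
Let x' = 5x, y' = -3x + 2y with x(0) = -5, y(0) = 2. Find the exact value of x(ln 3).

A = [[5,0],[-3,2]]; eigenvalues λ = 5, 2.
Eigenvectors: (1,-1) for λ=5, (0,1) for λ=2.
From the initial condition, c_1 = -5, c_2 = -3.
x(ln 3) = (-5)(3^5)(1) + (-3)(3^2)(0) = -1215.

-1215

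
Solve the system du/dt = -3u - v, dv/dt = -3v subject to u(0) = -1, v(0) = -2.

Coefficient matrix A = [[-3, -1], [0, -3]].
Characteristic polynomial det(A - λI) = λ^2 + 6λ + 9 = 0.
Single eigenvalue λ = -3 with algebraic multiplicity 2.
Eigenvector v = (-1,0); generalized eigenvector w with (A-λI)w=v is (-1,1).
General solution: e^(-3t)[K_1·v + K_2·(t·v + w)].
Applying u(0)=-1, v(0)=-2 gives K_1=3, K_2=-2.

u(t) = 2te^(-3t) - e^(-3t), v(t) = -2e^(-3t)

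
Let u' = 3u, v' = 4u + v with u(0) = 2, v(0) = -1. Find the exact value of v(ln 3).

93

A = [[3,0],[4,1]]; eigenvalues λ = 3, 1.
Eigenvectors: (-1,-2) for λ=3, (0,1) for λ=1.
From the initial condition, c_1 = -2, c_2 = -5.
v(ln 3) = (-2)(3^3)(-2) + (-5)(3^1)(1) = 93.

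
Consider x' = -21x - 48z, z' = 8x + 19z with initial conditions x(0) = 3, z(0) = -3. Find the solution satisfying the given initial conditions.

Coefficient matrix A = [[-21, -48], [8, 19]].
Characteristic polynomial det(A - λI) = λ^2 + 2λ - 15 = 0.
Eigenvalues λ = -5, 3.
For λ=-5: (A-λI) row 1 is [-16, -48], so an eigenvector is (-3, 1).
For λ=3: (A-λI) row 1 is [-24, -48], so an eigenvector is (-2, 1).
General solution: C_1e^(-5t)(-3,1) + C_2e^(3t)(-2,1).
Applying x(0)=3, z(0)=-3 gives C_1=3, C_2=-6.

x(t) = 12e^(3t) - 9e^(-5t), z(t) = -6e^(3t) + 3e^(-5t)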